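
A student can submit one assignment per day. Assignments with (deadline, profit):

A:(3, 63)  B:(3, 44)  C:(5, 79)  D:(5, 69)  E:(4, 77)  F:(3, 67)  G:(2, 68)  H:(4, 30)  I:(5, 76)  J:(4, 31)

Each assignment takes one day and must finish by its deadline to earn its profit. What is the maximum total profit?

Sort by profit descending; place each in the latest free slot ≤ its deadline.
Profit order: C=79 E=77 I=76 D=69 G=68 F=67 A=63 B=44 J=31 H=30
Assign: C→slot 5, E→slot 4, I→slot 3, D→slot 2, G→slot 1, F skipped, A skipped, B skipped, J skipped, H skipped.
Slots: [1:G] [2:D] [3:I] [4:E] [5:C]
Profit = 68 + 69 + 76 + 77 + 79 = 369

369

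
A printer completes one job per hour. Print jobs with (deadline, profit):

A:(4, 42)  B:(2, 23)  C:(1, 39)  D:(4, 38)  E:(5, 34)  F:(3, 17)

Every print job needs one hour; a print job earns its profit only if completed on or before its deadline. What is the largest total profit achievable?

Profit order: A=42 C=39 D=38 E=34 B=23 F=17
Assign: A→slot 4, C→slot 1, D→slot 3, E→slot 5, B→slot 2, F skipped.
Slots: [1:C] [2:B] [3:D] [4:A] [5:E]
Profit = 39 + 23 + 38 + 42 + 34 = 176

176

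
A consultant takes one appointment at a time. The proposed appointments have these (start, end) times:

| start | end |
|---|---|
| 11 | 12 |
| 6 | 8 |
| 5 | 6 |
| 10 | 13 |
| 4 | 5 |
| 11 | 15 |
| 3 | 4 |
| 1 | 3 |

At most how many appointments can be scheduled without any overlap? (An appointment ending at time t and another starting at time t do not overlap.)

By end time: (1,3), (3,4), (4,5), (5,6), (6,8), (11,12), (10,13), (11,15).
Pick (1,3); next start ≥ 3 → (3,4); next start ≥ 4 → (4,5); next start ≥ 5 → (5,6); next start ≥ 6 → (6,8); next start ≥ 8 → (11,12).
Selected 6 appointments.

6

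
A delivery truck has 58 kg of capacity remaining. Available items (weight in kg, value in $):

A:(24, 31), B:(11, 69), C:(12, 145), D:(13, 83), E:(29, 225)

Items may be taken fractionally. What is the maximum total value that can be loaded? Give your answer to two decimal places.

Ratios (sorted): C 12.08, E 7.76, D 6.38, B 6.27, A 1.29
take C (12 @ 145); take E (29 @ 225); take D (13 @ 83); take 4/11 of B → 25.09. Capacity used 58/58.
Total value = 478.09

478.09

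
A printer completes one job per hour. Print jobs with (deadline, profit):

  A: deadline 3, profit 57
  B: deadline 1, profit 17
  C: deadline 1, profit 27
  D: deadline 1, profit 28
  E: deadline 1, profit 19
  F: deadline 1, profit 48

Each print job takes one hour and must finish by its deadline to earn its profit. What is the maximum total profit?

Profit order: A=57 F=48 D=28 C=27 E=19 B=17
Assign: A→slot 3, F→slot 1, D skipped, C skipped, E skipped, B skipped.
Slots: [1:F] [3:A]
Profit = 48 + 57 = 105

105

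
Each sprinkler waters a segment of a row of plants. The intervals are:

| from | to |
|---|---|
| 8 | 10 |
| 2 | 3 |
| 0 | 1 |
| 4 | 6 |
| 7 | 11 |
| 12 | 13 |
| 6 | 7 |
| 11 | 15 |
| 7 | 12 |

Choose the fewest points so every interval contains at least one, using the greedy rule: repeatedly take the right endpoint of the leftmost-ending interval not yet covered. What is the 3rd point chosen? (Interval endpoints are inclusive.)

6

Sort by right endpoint; whenever an interval is uncovered, place a point at its right end.
By right end: [0,1]  [2,3]  [4,6]  [6,7]  [8,10]  [7,11]  [7,12]  [12,13]  [11,15]
[0,1] uncovered → point at 1; [2,3] uncovered → point at 3; [4,6] uncovered → point at 6; [8,10] uncovered → point at 10; [12,13] uncovered → point at 13.
Points: 1, 3, 6, 10, 13 (5 total).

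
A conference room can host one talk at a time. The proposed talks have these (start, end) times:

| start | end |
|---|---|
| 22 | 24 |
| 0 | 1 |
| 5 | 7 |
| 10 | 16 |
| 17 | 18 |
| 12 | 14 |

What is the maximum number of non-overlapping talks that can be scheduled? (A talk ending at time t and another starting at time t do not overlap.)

Greedy by earliest finish: after sorting by end time, pick each interval compatible with the last pick.
By end time: (0,1), (5,7), (12,14), (10,16), (17,18), (22,24).
Pick (0,1); next start ≥ 1 → (5,7); next start ≥ 7 → (12,14); next start ≥ 14 → (17,18); next start ≥ 18 → (22,24).
Selected 5 talks.

5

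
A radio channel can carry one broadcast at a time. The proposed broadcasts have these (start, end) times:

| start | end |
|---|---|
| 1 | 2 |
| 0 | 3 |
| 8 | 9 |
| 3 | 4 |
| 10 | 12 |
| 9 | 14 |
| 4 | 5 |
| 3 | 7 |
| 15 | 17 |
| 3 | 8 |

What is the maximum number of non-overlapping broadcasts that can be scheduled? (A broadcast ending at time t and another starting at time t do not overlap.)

By end time: (1,2), (0,3), (3,4), (4,5), (3,7), (3,8), (8,9), (10,12), (9,14), (15,17).
Pick (1,2); next start ≥ 2 → (3,4); next start ≥ 4 → (4,5); next start ≥ 5 → (8,9); next start ≥ 9 → (10,12); next start ≥ 12 → (15,17).
Selected 6 broadcasts.

6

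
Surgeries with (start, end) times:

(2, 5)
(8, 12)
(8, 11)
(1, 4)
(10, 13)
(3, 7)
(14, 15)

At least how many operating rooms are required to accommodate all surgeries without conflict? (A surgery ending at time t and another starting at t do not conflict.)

starts: [1, 2, 3, 8, 8, 10, 14]
ends:   [4, 5, 7, 11, 12, 13, 15]
s1→1 s2→2 s3→3  — peak 3.

3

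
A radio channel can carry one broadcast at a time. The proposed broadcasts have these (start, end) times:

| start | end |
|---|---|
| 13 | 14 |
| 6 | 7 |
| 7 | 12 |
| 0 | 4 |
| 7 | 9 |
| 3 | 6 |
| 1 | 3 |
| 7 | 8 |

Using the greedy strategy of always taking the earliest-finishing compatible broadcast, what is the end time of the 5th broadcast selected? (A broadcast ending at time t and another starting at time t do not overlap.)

14

Greedy by earliest finish: after sorting by end time, pick each interval compatible with the last pick.
Sorted by end: (1,3)  (0,4)  (3,6)  (6,7)  (7,8)  (7,9)  (7,12)  (13,14)
take (1,3); take (3,6); take (6,7); take (7,8); take (13,14).
Selected: (1,3) (3,6) (6,7) (7,8) (13,14)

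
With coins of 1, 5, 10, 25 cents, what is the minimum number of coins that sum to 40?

3

40 − 1×25→15 − 1×10→5 − 1×5→0
Total coins = 1 + 1 + 1 = 3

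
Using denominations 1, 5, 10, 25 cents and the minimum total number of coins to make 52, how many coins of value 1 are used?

Use the largest denomination that fits, subtract, and repeat.
52 − 2×25→2 − 2×1→0
Count of 1: 2

2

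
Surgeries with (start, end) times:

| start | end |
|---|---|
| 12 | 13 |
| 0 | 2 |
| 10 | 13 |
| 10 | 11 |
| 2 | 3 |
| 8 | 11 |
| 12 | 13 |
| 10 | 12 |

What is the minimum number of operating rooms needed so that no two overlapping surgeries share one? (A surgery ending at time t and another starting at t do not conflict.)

The answer is the maximum number of intervals overlapping at any instant.
Events (time:±→running): 0:+→1 2:-→0 2:+→1 3:-→0 8:+→1 10:+→2 10:+→3 10:+→4 … peak 4.

4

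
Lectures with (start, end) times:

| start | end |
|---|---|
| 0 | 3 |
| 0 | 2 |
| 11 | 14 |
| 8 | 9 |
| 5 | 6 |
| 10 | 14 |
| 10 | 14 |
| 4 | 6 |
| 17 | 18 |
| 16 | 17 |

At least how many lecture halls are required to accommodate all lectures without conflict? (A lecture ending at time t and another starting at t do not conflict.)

3

Count concurrent intervals with a sweep; the peak is the room count.
starts: [0, 0, 4, 5, 8, 10, 10, 11, 16, 17]
ends:   [2, 3, 6, 6, 9, 14, 14, 14, 17, 18]
s0→1 s0→2 e2→1 e3→0 s4→1 s5→2 e6→1 e6→0 s8→1 e9→0 s10→1 s10→2 s11→3  — peak 3.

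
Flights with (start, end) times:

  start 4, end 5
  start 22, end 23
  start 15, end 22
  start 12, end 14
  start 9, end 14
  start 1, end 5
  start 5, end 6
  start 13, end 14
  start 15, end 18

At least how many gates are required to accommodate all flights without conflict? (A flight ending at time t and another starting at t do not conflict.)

starts: [1, 4, 5, 9, 12, 13, 15, 15, 22]
ends:   [5, 5, 6, 14, 14, 14, 18, 22, 23]
s1→1 s4→2 e5→1 e5→0 s5→1 e6→0 s9→1 s12→2 s13→3  — peak 3.

3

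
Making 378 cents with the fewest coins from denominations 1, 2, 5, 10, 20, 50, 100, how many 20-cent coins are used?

378 = 3×100 + 1×50 + 1×20 + 1×5 + 1×2 + 1×1
Count of 20: 1

1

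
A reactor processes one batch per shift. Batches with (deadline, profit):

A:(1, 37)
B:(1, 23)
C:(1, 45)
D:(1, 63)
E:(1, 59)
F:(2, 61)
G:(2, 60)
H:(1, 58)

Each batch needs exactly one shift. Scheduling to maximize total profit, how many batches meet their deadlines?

2

Take jobs in profit order; each goes to the latest open slot no later than its deadline.
Profit order: D=63 F=61 G=60 E=59 H=58 C=45 A=37 B=23
Assign: D→slot 1, F→slot 2, G skipped, E skipped, H skipped, C skipped, A skipped, B skipped.
Slots: [1:D] [2:F]
2 of 8 scheduled.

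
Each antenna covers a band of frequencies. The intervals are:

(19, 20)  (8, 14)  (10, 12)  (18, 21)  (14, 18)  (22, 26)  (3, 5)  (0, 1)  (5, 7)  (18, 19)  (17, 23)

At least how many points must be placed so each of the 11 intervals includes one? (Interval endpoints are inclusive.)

6

Sort by right endpoint; whenever an interval is uncovered, place a point at its right end.
Sorted: [0,1] [3,5] [5,7] [10,12] [8,14] [14,18] [18,19] [19,20] [18,21] [17,23] [22,26]
{[0,1]} hit by 1; {[3,5],[5,7]} hit by 5; {[10,12],[8,14]} hit by 12; {[14,18],[18,19]} hit by 18; {[19,20],[18,21],[17,23]} hit by 20; {[22,26]} hit by 26.
Points: 1, 5, 12, 18, 20, 26 (6 total).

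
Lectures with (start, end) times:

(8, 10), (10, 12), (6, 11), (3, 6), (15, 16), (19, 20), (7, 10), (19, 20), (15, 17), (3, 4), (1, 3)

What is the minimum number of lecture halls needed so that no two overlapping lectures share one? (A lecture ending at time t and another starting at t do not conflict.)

The answer is the maximum number of intervals overlapping at any instant.
Events (time:±→running): 1:+→1 3:-→0 3:+→1 3:+→2 4:-→1 6:-→0 6:+→1 7:+→2 8:+→3 … peak 3.

3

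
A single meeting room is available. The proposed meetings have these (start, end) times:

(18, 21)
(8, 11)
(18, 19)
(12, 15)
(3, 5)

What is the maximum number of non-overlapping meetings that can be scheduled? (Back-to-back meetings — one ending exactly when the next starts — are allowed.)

4

By end time: (3,5), (8,11), (12,15), (18,19), (18,21).
Pick (3,5); next start ≥ 5 → (8,11); next start ≥ 11 → (12,15); next start ≥ 15 → (18,19).
Selected 4 meetings.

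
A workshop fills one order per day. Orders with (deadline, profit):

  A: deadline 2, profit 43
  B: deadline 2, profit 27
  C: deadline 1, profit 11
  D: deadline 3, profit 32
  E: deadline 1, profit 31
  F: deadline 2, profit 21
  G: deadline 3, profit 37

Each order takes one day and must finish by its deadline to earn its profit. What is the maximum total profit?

112

Sort by profit descending; place each in the latest free slot ≤ its deadline.
By profit: A(d2,43), G(d3,37), D(d3,32), E(d1,31), B(d2,27), F(d2,21), C(d1,11)
A→slot 2; G→slot 3; D→slot 1; E skipped; B skipped; F skipped; C skipped.
Profit = 32 + 43 + 37 = 112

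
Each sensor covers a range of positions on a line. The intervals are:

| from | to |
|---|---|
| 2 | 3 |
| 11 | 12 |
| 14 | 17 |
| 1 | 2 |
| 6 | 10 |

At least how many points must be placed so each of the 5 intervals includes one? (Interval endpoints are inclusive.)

Sort by right endpoint; whenever an interval is uncovered, place a point at its right end.
Sorted: [1,2] [2,3] [6,10] [11,12] [14,17]
{[1,2],[2,3]} hit by 2; {[6,10]} hit by 10; {[11,12]} hit by 12; {[14,17]} hit by 17.
Points: 2, 10, 12, 17 (4 total).

4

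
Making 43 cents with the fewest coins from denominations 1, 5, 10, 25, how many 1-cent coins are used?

43 − 1×25→18 − 1×10→8 − 1×5→3 − 3×1→0
Count of 1: 3

3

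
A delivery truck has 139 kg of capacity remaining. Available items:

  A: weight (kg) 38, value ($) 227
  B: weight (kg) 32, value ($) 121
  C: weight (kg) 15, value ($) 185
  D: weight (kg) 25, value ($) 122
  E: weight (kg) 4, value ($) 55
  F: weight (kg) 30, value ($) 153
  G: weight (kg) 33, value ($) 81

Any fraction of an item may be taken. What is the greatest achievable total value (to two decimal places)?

Order: E (55/4=13.75) > C (185/15=12.33) > A (227/38=5.97) > F (153/30=5.10) > D (122/25=4.88) > B (121/32=3.78) > G (81/33=2.45)
Fill: take E (4 @ 55) → take C (15 @ 185) → take A (38 @ 227) → take F (30 @ 153) → take D (25 @ 122) → take 27/32 of B → 102.09; 139/139 used.
Total value = 844.09

844.09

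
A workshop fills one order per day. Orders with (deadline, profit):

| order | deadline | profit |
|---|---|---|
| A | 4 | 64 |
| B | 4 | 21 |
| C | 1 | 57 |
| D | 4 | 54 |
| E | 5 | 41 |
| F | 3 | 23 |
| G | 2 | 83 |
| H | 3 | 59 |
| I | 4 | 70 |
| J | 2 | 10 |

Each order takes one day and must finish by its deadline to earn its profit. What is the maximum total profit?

Sort by profit descending; place each in the latest free slot ≤ its deadline.
Profit order: G=83 I=70 A=64 H=59 C=57 D=54 E=41 F=23 B=21 J=10
Assign: G→slot 2, I→slot 4, A→slot 3, H→slot 1, C skipped, D skipped, E→slot 5, F skipped, B skipped, J skipped.
Slots: [1:H] [2:G] [3:A] [4:I] [5:E]
Profit = 59 + 83 + 64 + 70 + 41 = 317

317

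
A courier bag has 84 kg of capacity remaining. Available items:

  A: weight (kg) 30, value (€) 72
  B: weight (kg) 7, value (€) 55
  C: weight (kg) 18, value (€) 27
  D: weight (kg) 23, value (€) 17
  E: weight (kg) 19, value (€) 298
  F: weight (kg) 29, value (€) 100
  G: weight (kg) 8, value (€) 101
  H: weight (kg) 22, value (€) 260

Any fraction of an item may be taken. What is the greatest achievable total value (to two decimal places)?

Greedy by value/weight ratio, highest first.
Ratios (sorted): E 15.68, G 12.62, H 11.82, B 7.86, F 3.45, A 2.40, C 1.50, D 0.74
take E (19 @ 298); take G (8 @ 101); take H (22 @ 260); take B (7 @ 55); take 28/29 of F → 96.55. Capacity used 84/84.
Total value = 810.55

810.55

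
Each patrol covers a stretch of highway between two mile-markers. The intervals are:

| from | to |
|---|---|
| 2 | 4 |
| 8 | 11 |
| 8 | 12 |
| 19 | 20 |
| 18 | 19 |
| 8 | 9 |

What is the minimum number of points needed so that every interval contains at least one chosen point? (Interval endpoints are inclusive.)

3

Process intervals by earliest right end; each time one isn't hit yet, stab at its right endpoint.
By right end: [2,4]  [8,9]  [8,11]  [8,12]  [18,19]  [19,20]
[2,4] uncovered → point at 4; [8,9] uncovered → point at 9; [18,19] uncovered → point at 19.
Points: 4, 9, 19 (3 total).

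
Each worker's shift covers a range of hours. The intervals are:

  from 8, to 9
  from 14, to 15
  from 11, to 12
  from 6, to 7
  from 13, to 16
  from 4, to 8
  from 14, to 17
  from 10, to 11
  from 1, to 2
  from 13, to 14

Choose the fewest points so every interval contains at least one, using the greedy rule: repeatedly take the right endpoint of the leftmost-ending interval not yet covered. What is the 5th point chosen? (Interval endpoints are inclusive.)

14

Process intervals by earliest right end; each time one isn't hit yet, stab at its right endpoint.
By right end: [1,2]  [6,7]  [4,8]  [8,9]  [10,11]  [11,12]  [13,14]  [14,15]  [13,16]  [14,17]
[1,2] uncovered → point at 2; [6,7] uncovered → point at 7; [8,9] uncovered → point at 9; [10,11] uncovered → point at 11; [13,14] uncovered → point at 14.
Points: 2, 7, 9, 11, 14 (5 total).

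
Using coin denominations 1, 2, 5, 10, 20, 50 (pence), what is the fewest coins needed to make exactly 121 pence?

121 = 2×50 + 1×20 + 1×1
Total coins = 2 + 1 + 1 = 4

4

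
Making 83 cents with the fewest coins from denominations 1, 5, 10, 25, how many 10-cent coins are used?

0

83 − 3×25→8 − 1×5→3 − 3×1→0
Count of 10: 0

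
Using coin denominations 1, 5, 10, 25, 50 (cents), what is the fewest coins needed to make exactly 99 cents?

Greedy: take as many of the largest coin as possible, then repeat with the remainder.
99 = 1×50 + 1×25 + 2×10 + 4×1
Total coins = 1 + 1 + 2 + 4 = 8

8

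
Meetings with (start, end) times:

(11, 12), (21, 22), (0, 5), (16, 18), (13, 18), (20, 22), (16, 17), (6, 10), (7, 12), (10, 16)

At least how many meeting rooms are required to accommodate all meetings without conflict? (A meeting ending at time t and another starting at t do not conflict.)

The answer is the maximum number of intervals overlapping at any instant.
starts: [0, 6, 7, 10, 11, 13, 16, 16, 20, 21]
ends:   [5, 10, 12, 12, 16, 17, 18, 18, 22, 22]
s0→1 e5→0 s6→1 s7→2 e10→1 s10→2 s11→3  — peak 3.

3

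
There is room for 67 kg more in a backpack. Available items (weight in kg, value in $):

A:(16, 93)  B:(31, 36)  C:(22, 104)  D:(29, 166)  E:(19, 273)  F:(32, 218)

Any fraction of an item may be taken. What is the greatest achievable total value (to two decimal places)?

Order: E (273/19=14.37) > F (218/32=6.81) > A (93/16=5.81) > D (166/29=5.72) > C (104/22=4.73) > B (36/31=1.16)
Fill: take E (19 @ 273) → take F (32 @ 218) → take A (16 @ 93); 67/67 used.
Total value = 584.00

584.00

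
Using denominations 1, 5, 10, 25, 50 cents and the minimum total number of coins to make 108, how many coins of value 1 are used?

108 − 2×50→8 − 1×5→3 − 3×1→0
Count of 1: 3

3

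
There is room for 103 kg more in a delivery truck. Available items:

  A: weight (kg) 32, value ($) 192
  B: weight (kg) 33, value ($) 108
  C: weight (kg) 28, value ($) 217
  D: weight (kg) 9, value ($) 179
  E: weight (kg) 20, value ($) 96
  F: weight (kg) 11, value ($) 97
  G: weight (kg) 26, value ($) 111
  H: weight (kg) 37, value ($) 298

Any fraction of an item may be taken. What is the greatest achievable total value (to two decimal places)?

899.00

Ratios (sorted): D 19.89, F 8.82, H 8.05, C 7.75, A 6.00, E 4.80, G 4.27, B 3.27
take D (9 @ 179); take F (11 @ 97); take H (37 @ 298); take C (28 @ 217); take 18/32 of A → 108.00. Capacity used 103/103.
Total value = 899.00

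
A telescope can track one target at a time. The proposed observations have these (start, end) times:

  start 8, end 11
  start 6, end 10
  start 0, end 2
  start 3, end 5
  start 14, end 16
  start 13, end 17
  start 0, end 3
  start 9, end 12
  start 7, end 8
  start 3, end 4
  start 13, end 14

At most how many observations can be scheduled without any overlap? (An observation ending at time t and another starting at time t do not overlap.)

6

Sort by end time and greedily take each interval whose start is ≥ the last chosen end.
By end time: (0,2), (0,3), (3,4), (3,5), (7,8), (6,10), (8,11), (9,12), (13,14), (14,16), (13,17).
Pick (0,2); next start ≥ 2 → (3,4); next start ≥ 4 → (7,8); next start ≥ 8 → (8,11); next start ≥ 11 → (13,14); next start ≥ 14 → (14,16).
Selected 6 observations.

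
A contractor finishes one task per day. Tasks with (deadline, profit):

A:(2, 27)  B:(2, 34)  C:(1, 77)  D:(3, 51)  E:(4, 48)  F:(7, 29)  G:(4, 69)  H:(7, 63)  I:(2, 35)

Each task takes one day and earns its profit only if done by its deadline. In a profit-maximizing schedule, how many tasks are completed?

Sort by profit descending; place each in the latest free slot ≤ its deadline.
Profit order: C=77 G=69 H=63 D=51 E=48 I=35 B=34 F=29 A=27
Assign: C→slot 1, G→slot 4, H→slot 7, D→slot 3, E→slot 2, I skipped, B skipped, F→slot 6, A skipped.
Slots: [1:C] [2:E] [3:D] [4:G] [6:F] [7:H]
6 of 9 scheduled.

6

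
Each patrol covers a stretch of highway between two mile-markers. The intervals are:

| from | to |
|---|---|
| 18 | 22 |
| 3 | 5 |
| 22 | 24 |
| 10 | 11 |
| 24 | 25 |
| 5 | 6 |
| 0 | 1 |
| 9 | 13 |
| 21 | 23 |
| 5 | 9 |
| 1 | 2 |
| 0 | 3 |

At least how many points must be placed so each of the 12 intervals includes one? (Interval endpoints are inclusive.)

5

Sort by right endpoint; whenever an interval is uncovered, place a point at its right end.
By right end: [0,1]  [1,2]  [0,3]  [3,5]  [5,6]  [5,9]  [10,11]  [9,13]  [18,22]  [21,23]  [22,24]  [24,25]
[0,1] uncovered → point at 1; [3,5] uncovered → point at 5; [10,11] uncovered → point at 11; [18,22] uncovered → point at 22; [24,25] uncovered → point at 25.
Points: 1, 5, 11, 22, 25 (5 total).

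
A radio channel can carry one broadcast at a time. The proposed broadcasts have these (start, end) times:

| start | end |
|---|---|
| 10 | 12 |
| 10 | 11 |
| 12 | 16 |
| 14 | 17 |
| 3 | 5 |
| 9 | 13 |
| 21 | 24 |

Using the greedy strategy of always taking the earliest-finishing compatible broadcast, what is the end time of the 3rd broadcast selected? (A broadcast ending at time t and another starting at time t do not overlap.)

16

Sorted by end: (3,5)  (10,11)  (10,12)  (9,13)  (12,16)  (14,17)  (21,24)
take (3,5); take (10,11); skip (10,12); take (12,16); skip (14,17); take (21,24).
Selected: (3,5) (10,11) (12,16) (21,24)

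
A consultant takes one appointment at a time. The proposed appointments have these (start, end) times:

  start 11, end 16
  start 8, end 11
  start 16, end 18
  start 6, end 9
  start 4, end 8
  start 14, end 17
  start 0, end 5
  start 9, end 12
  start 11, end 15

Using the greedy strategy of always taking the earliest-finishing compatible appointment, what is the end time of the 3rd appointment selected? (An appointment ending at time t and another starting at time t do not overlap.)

12

Sort by end time and greedily take each interval whose start is ≥ the last chosen end.
By end time: (0,5), (4,8), (6,9), (8,11), (9,12), (11,15), (11,16), (14,17), (16,18).
Pick (0,5); next start ≥ 5 → (6,9); next start ≥ 9 → (9,12); next start ≥ 12 → (14,17).
Selected: (0,5) (6,9) (9,12) (14,17)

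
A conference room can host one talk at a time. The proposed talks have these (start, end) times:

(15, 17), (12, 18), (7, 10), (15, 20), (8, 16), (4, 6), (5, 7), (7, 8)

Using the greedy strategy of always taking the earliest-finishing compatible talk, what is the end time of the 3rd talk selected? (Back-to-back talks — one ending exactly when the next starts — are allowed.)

16

Sort by end time and greedily take each interval whose start is ≥ the last chosen end.
Sorted by end: (4,6)  (5,7)  (7,8)  (7,10)  (8,16)  (15,17)  (12,18)  (15,20)
take (4,6); take (7,8); take (8,16).
Selected: (4,6) (7,8) (8,16)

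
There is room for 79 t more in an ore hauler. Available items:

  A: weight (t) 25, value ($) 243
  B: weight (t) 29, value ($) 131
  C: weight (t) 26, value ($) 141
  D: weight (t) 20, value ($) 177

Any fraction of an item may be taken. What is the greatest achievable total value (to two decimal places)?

597.14

Order: A (243/25=9.72) > D (177/20=8.85) > C (141/26=5.42) > B (131/29=4.52)
Fill: take A (25 @ 243) → take D (20 @ 177) → take C (26 @ 141) → take 8/29 of B → 36.14; 79/79 used.
Total value = 597.14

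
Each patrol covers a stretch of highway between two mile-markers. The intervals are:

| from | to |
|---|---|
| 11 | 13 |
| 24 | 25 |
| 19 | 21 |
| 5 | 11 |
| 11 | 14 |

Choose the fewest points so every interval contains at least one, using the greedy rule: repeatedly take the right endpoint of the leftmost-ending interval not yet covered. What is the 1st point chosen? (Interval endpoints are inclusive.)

Sorted: [5,11] [11,13] [11,14] [19,21] [24,25]
{[5,11],[11,13],[11,14]} hit by 11; {[19,21]} hit by 21; {[24,25]} hit by 25.
Points: 11, 21, 25 (3 total).

11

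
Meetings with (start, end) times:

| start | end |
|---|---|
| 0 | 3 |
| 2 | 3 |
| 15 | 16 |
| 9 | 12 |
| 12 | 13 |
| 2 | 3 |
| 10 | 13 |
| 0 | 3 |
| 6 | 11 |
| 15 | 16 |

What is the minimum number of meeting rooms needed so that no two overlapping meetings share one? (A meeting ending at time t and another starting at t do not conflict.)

starts: [0, 0, 2, 2, 6, 9, 10, 12, 15, 15]
ends:   [3, 3, 3, 3, 11, 12, 13, 13, 16, 16]
s0→1 s0→2 s2→3 s2→4  — peak 4.

4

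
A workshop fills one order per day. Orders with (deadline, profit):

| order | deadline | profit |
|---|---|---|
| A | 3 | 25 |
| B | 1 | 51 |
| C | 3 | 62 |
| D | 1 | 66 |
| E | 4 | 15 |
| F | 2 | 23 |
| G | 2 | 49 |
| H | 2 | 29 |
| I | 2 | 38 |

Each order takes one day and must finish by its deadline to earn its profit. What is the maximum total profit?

192

By profit: D(d1,66), C(d3,62), B(d1,51), G(d2,49), I(d2,38), H(d2,29), A(d3,25), F(d2,23), E(d4,15)
D→slot 1; C→slot 3; B skipped; G→slot 2; I skipped; H skipped; A skipped; F skipped; E→slot 4.
Profit = 66 + 49 + 62 + 15 = 192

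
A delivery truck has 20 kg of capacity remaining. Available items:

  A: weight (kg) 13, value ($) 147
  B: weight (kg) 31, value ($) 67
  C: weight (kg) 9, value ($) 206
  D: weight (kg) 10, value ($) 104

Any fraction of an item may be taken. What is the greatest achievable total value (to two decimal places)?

Ratios (sorted): C 22.89, A 11.31, D 10.40, B 2.16
take C (9 @ 206); take 11/13 of A → 124.38. Capacity used 20/20.
Total value = 330.38

330.38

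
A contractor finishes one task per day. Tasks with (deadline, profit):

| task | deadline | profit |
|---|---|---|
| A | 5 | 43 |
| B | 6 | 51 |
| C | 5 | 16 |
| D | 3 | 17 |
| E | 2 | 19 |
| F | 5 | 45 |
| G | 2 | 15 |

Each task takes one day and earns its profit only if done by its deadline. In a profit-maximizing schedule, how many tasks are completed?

Take jobs in profit order; each goes to the latest open slot no later than its deadline.
Profit order: B=51 F=45 A=43 E=19 D=17 C=16 G=15
Assign: B→slot 6, F→slot 5, A→slot 4, E→slot 2, D→slot 3, C→slot 1, G skipped.
Slots: [1:C] [2:E] [3:D] [4:A] [5:F] [6:B]
6 of 7 scheduled.

6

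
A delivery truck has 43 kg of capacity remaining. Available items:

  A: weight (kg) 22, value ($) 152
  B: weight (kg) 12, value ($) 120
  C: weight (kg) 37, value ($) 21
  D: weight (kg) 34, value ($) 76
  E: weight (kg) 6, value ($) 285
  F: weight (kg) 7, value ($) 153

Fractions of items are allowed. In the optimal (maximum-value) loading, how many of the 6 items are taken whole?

Greedy by value/weight ratio, highest first.
Ratios (sorted): E 47.50, F 21.86, B 10.00, A 6.91, D 2.24, C 0.57
take E (6 @ 285); take F (7 @ 153); take B (12 @ 120); take 18/22 of A → 124.36. Capacity used 43/43.
3 item(s) taken whole; one partial (take 18/22 of A).

3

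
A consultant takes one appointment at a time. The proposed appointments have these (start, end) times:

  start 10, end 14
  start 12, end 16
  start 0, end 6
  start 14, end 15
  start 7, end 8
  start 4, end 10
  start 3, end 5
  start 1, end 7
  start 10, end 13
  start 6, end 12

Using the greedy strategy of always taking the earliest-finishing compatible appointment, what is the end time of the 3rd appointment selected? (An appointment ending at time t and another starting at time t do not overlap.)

Greedy by earliest finish: after sorting by end time, pick each interval compatible with the last pick.
Sorted by end: (3,5)  (0,6)  (1,7)  (7,8)  (4,10)  (6,12)  (10,13)  (10,14)  (14,15)  (12,16)
take (3,5); take (7,8); take (10,13); skip (10,14); take (14,15).
Selected: (3,5) (7,8) (10,13) (14,15)

13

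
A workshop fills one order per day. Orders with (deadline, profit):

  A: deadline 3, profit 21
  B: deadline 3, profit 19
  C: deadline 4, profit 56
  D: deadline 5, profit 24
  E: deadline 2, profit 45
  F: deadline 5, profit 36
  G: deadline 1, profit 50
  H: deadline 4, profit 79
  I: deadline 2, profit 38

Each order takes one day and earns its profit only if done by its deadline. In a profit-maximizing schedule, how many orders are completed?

5

Sort by profit descending; place each in the latest free slot ≤ its deadline.
By profit: H(d4,79), C(d4,56), G(d1,50), E(d2,45), I(d2,38), F(d5,36), D(d5,24), A(d3,21), B(d3,19)
H→slot 4; C→slot 3; G→slot 1; E→slot 2; I skipped; F→slot 5; D skipped; A skipped; B skipped.
5 of 9 scheduled.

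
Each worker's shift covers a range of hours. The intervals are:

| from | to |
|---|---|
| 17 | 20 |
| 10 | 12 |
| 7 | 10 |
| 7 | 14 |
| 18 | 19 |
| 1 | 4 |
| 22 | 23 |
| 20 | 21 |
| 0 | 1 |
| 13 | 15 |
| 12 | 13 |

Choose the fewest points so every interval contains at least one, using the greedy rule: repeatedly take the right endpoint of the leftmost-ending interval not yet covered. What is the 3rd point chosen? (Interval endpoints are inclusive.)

Sorted: [0,1] [1,4] [7,10] [10,12] [12,13] [7,14] [13,15] [18,19] [17,20] [20,21] [22,23]
{[0,1],[1,4]} hit by 1; {[7,10],[10,12]} hit by 10; {[12,13],[7,14],[13,15]} hit by 13; {[18,19],[17,20]} hit by 19; {[20,21]} hit by 21; {[22,23]} hit by 23.
Points: 1, 10, 13, 19, 21, 23 (6 total).

13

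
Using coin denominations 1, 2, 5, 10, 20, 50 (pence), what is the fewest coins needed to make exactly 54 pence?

54 = 1×50 + 2×2
Total coins = 1 + 2 = 3

3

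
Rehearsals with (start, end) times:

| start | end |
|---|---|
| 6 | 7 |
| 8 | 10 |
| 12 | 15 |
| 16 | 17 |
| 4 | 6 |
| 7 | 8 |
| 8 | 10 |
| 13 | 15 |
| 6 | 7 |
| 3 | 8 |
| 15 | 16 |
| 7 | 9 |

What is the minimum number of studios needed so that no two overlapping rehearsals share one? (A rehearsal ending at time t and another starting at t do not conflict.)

3

Count concurrent intervals with a sweep; the peak is the room count.
Events (time:±→running): 3:+→1 4:+→2 6:-→1 6:+→2 6:+→3 … peak 3.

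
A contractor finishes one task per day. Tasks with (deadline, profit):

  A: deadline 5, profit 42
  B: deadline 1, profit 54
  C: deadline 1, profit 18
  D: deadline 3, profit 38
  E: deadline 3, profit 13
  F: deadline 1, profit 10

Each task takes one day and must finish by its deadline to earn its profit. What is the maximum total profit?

147

Take jobs in profit order; each goes to the latest open slot no later than its deadline.
Profit order: B=54 A=42 D=38 C=18 E=13 F=10
Assign: B→slot 1, A→slot 5, D→slot 3, C skipped, E→slot 2, F skipped.
Slots: [1:B] [2:E] [3:D] [5:A]
Profit = 54 + 13 + 38 + 42 = 147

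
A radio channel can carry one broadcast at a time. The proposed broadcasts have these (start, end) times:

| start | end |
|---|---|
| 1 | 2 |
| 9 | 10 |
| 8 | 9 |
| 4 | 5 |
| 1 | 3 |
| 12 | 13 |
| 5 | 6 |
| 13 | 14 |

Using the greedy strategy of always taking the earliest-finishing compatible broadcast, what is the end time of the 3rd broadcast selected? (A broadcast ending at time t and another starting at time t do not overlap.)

By end time: (1,2), (1,3), (4,5), (5,6), (8,9), (9,10), (12,13), (13,14).
Pick (1,2); next start ≥ 2 → (4,5); next start ≥ 5 → (5,6); next start ≥ 6 → (8,9); next start ≥ 9 → (9,10); next start ≥ 10 → (12,13); next start ≥ 13 → (13,14).
Selected: (1,2) (4,5) (5,6) (8,9) (9,10) (12,13) (13,14)

6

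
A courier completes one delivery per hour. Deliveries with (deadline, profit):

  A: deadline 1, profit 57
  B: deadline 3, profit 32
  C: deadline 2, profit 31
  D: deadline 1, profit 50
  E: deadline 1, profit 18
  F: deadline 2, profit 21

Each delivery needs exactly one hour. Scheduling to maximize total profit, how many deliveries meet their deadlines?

Profit order: A=57 D=50 B=32 C=31 F=21 E=18
Assign: A→slot 1, D skipped, B→slot 3, C→slot 2, F skipped, E skipped.
Slots: [1:A] [2:C] [3:B]
3 of 6 scheduled.

3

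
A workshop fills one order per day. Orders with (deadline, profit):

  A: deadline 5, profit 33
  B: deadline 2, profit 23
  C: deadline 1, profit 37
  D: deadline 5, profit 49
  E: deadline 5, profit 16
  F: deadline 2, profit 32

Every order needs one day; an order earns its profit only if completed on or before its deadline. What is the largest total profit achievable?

167

Take jobs in profit order; each goes to the latest open slot no later than its deadline.
Profit order: D=49 C=37 A=33 F=32 B=23 E=16
Assign: D→slot 5, C→slot 1, A→slot 4, F→slot 2, B skipped, E→slot 3.
Slots: [1:C] [2:F] [3:E] [4:A] [5:D]
Profit = 37 + 32 + 16 + 33 + 49 = 167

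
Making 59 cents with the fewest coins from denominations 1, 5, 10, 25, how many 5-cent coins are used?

1

59 = 2×25 + 1×5 + 4×1
Count of 5: 1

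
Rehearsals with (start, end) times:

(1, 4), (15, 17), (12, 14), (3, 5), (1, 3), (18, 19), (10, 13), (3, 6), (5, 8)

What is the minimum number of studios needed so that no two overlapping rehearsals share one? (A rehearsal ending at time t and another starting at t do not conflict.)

3

starts: [1, 1, 3, 3, 5, 10, 12, 15, 18]
ends:   [3, 4, 5, 6, 8, 13, 14, 17, 19]
s1→1 s1→2 e3→1 s3→2 s3→3  — peak 3.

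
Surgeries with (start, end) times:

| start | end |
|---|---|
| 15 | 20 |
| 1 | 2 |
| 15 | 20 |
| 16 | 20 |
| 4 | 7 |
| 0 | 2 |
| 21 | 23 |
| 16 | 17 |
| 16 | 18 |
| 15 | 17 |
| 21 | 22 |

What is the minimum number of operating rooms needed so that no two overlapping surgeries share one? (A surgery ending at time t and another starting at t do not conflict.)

Count concurrent intervals with a sweep; the peak is the room count.
starts: [0, 1, 4, 15, 15, 15, 16, 16, 16, 21, 21]
ends:   [2, 2, 7, 17, 17, 18, 20, 20, 20, 22, 23]
s0→1 s1→2 e2→1 e2→0 s4→1 e7→0 s15→1 s15→2 s15→3 s16→4 s16→5 s16→6  — peak 6.

6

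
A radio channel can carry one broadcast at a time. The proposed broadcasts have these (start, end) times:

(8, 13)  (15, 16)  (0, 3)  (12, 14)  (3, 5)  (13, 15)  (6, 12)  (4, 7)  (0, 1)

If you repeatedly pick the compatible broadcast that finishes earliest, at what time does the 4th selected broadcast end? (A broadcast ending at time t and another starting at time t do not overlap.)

14

Sort by end time and greedily take each interval whose start is ≥ the last chosen end.
Sorted by end: (0,1)  (0,3)  (3,5)  (4,7)  (6,12)  (8,13)  (12,14)  (13,15)  (15,16)
take (0,1); take (3,5); take (6,12); take (12,14); take (15,16).
Selected: (0,1) (3,5) (6,12) (12,14) (15,16)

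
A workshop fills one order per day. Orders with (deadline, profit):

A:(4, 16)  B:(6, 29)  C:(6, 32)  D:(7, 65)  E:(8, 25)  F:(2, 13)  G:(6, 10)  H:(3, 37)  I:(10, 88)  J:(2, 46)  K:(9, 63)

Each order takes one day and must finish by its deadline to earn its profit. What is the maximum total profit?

414

Sort by profit descending; place each in the latest free slot ≤ its deadline.
Profit order: I=88 D=65 K=63 J=46 H=37 C=32 B=29 E=25 A=16 F=13 G=10
Assign: I→slot 10, D→slot 7, K→slot 9, J→slot 2, H→slot 3, C→slot 6, B→slot 5, E→slot 8, A→slot 4, F→slot 1, G skipped.
Slots: [1:F] [2:J] [3:H] [4:A] [5:B] [6:C] [7:D] [8:E] [9:K] [10:I]
Profit = 13 + 46 + 37 + 16 + 29 + 32 + 65 + 25 + 63 + 88 = 414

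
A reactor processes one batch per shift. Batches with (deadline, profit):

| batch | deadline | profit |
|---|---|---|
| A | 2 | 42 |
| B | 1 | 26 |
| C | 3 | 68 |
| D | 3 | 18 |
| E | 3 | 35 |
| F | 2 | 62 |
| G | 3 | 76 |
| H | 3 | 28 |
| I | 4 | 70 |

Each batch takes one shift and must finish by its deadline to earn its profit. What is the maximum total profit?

276

Profit order: G=76 I=70 C=68 F=62 A=42 E=35 H=28 B=26 D=18
Assign: G→slot 3, I→slot 4, C→slot 2, F→slot 1, A skipped, E skipped, H skipped, B skipped, D skipped.
Slots: [1:F] [2:C] [3:G] [4:I]
Profit = 62 + 68 + 76 + 70 = 276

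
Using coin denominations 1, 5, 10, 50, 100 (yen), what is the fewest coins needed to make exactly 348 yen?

11

Greedy: take as many of the largest coin as possible, then repeat with the remainder.
348 − 3×100→48 − 4×10→8 − 1×5→3 − 3×1→0
Total coins = 3 + 4 + 1 + 3 = 11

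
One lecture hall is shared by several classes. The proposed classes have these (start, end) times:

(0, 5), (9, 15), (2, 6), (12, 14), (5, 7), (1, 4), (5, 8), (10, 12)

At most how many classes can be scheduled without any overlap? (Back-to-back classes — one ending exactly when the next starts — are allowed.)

Sorted by end: (1,4)  (0,5)  (2,6)  (5,7)  (5,8)  (10,12)  (12,14)  (9,15)
take (1,4); skip (2,6); take (5,7); take (10,12); take (12,14); skip (9,15).
Selected 4 classes.

4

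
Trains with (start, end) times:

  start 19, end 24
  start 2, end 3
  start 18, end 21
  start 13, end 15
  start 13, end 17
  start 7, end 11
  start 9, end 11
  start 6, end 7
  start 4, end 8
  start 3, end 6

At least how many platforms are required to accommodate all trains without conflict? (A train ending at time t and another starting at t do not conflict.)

2

starts: [2, 3, 4, 6, 7, 9, 13, 13, 18, 19]
ends:   [3, 6, 7, 8, 11, 11, 15, 17, 21, 24]
s2→1 e3→0 s3→1 s4→2  — peak 2.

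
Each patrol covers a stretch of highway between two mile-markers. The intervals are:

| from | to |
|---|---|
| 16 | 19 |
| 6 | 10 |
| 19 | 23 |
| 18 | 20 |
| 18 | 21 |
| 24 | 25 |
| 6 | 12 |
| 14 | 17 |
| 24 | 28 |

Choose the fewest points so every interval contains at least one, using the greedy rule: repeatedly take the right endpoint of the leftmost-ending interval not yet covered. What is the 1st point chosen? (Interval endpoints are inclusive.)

Process intervals by earliest right end; each time one isn't hit yet, stab at its right endpoint.
By right end: [6,10]  [6,12]  [14,17]  [16,19]  [18,20]  [18,21]  [19,23]  [24,25]  [24,28]
[6,10] uncovered → point at 10; [14,17] uncovered → point at 17; [18,20] uncovered → point at 20; [24,25] uncovered → point at 25.
Points: 10, 17, 20, 25 (4 total).

10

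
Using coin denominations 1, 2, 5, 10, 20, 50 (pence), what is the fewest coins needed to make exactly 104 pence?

4

104 = 2×50 + 2×2
Total coins = 2 + 2 = 4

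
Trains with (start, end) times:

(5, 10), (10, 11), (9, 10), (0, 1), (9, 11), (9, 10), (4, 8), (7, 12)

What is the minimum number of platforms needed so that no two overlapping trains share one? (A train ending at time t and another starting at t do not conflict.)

The answer is the maximum number of intervals overlapping at any instant.
starts: [0, 4, 5, 7, 9, 9, 9, 10]
ends:   [1, 8, 10, 10, 10, 11, 11, 12]
s0→1 e1→0 s4→1 s5→2 s7→3 e8→2 s9→3 s9→4 s9→5  — peak 5.

5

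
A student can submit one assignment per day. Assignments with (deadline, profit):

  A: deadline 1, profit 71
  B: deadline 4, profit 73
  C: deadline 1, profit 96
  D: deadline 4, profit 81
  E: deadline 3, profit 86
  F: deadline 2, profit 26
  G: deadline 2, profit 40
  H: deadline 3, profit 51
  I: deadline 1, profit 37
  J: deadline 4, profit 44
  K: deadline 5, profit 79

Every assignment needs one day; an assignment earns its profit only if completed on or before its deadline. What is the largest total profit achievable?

415

Profit order: C=96 E=86 D=81 K=79 B=73 A=71 H=51 J=44 G=40 I=37 F=26
Assign: C→slot 1, E→slot 3, D→slot 4, K→slot 5, B→slot 2, A skipped, H skipped, J skipped, G skipped, I skipped, F skipped.
Slots: [1:C] [2:B] [3:E] [4:D] [5:K]
Profit = 96 + 73 + 86 + 81 + 79 = 415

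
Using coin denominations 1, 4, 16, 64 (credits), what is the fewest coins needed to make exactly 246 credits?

Use the largest denomination that fits, subtract, and repeat.
246 = 3×64 + 3×16 + 1×4 + 2×1
Total coins = 3 + 3 + 1 + 2 = 9

9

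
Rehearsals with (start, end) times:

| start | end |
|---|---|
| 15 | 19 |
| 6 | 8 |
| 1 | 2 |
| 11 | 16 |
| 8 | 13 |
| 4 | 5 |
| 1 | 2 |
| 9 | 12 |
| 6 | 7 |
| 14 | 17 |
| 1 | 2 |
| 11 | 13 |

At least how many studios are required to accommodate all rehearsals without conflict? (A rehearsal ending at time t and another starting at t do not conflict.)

Count concurrent intervals with a sweep; the peak is the room count.
Events (time:±→running): 1:+→1 1:+→2 1:+→3 2:-→2 2:-→1 2:-→0 4:+→1 5:-→0 6:+→1 6:+→2 7:-→1 8:-→0 8:+→1 9:+→2 11:+→3 11:+→4 … peak 4.

4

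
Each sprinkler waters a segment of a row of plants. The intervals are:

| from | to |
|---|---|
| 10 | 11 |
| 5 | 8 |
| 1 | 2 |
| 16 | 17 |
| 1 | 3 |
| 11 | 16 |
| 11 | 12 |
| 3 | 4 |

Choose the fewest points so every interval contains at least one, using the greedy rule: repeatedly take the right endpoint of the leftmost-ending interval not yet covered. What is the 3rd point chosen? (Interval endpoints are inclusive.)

Sorted: [1,2] [1,3] [3,4] [5,8] [10,11] [11,12] [11,16] [16,17]
{[1,2],[1,3]} hit by 2; {[3,4]} hit by 4; {[5,8]} hit by 8; {[10,11],[11,12],[11,16]} hit by 11; {[16,17]} hit by 17.
Points: 2, 4, 8, 11, 17 (5 total).

8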